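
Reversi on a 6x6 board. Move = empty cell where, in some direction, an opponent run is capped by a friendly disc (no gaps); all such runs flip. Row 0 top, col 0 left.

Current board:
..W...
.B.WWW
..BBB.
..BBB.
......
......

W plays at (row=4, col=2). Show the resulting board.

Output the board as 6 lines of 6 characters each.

Answer: ..W...
.B.WWW
..BBW.
..BWB.
..W...
......

Derivation:
Place W at (4,2); scan 8 dirs for brackets.
Dir NW: first cell '.' (not opp) -> no flip
Dir N: opp run (3,2) (2,2), next='.' -> no flip
Dir NE: opp run (3,3) (2,4) capped by W -> flip
Dir W: first cell '.' (not opp) -> no flip
Dir E: first cell '.' (not opp) -> no flip
Dir SW: first cell '.' (not opp) -> no flip
Dir S: first cell '.' (not opp) -> no flip
Dir SE: first cell '.' (not opp) -> no flip
All flips: (2,4) (3,3)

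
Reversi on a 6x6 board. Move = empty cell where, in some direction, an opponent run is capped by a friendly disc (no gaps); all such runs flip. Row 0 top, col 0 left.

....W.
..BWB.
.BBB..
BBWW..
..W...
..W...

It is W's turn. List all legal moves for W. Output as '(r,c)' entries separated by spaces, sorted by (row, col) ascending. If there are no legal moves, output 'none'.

Answer: (0,2) (0,5) (1,0) (1,1) (1,5) (2,0) (2,4) (4,0)

Derivation:
(0,1): no bracket -> illegal
(0,2): flips 2 -> legal
(0,3): no bracket -> illegal
(0,5): flips 2 -> legal
(1,0): flips 1 -> legal
(1,1): flips 2 -> legal
(1,5): flips 1 -> legal
(2,0): flips 1 -> legal
(2,4): flips 1 -> legal
(2,5): no bracket -> illegal
(3,4): no bracket -> illegal
(4,0): flips 2 -> legal
(4,1): no bracket -> illegal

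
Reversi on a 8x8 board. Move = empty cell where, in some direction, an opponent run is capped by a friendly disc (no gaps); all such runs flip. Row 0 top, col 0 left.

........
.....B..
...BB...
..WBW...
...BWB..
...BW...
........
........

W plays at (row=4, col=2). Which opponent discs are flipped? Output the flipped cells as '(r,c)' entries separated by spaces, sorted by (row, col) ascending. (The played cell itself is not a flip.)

Answer: (4,3)

Derivation:
Dir NW: first cell '.' (not opp) -> no flip
Dir N: first cell 'W' (not opp) -> no flip
Dir NE: opp run (3,3) (2,4) (1,5), next='.' -> no flip
Dir W: first cell '.' (not opp) -> no flip
Dir E: opp run (4,3) capped by W -> flip
Dir SW: first cell '.' (not opp) -> no flip
Dir S: first cell '.' (not opp) -> no flip
Dir SE: opp run (5,3), next='.' -> no flip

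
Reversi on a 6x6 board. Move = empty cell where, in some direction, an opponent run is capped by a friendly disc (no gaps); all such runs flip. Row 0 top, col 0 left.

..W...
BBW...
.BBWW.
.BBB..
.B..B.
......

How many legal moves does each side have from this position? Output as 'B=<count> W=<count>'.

Answer: B=5 W=5

Derivation:
-- B to move --
(0,1): no bracket -> illegal
(0,3): flips 1 -> legal
(1,3): flips 2 -> legal
(1,4): flips 1 -> legal
(1,5): flips 1 -> legal
(2,5): flips 2 -> legal
(3,4): no bracket -> illegal
(3,5): no bracket -> illegal
B mobility = 5
-- W to move --
(0,0): no bracket -> illegal
(0,1): no bracket -> illegal
(1,3): no bracket -> illegal
(2,0): flips 3 -> legal
(3,0): flips 1 -> legal
(3,4): no bracket -> illegal
(3,5): no bracket -> illegal
(4,0): no bracket -> illegal
(4,2): flips 3 -> legal
(4,3): flips 1 -> legal
(4,5): no bracket -> illegal
(5,0): flips 2 -> legal
(5,1): no bracket -> illegal
(5,2): no bracket -> illegal
(5,3): no bracket -> illegal
(5,4): no bracket -> illegal
(5,5): no bracket -> illegal
W mobility = 5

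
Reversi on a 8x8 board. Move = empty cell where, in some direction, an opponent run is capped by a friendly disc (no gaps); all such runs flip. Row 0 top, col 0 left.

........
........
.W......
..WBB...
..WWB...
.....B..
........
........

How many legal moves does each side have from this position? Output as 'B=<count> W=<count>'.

-- B to move --
(1,0): no bracket -> illegal
(1,1): no bracket -> illegal
(1,2): no bracket -> illegal
(2,0): no bracket -> illegal
(2,2): no bracket -> illegal
(2,3): no bracket -> illegal
(3,0): no bracket -> illegal
(3,1): flips 1 -> legal
(4,1): flips 2 -> legal
(5,1): flips 1 -> legal
(5,2): flips 1 -> legal
(5,3): flips 1 -> legal
(5,4): no bracket -> illegal
B mobility = 5
-- W to move --
(2,2): no bracket -> illegal
(2,3): flips 1 -> legal
(2,4): flips 1 -> legal
(2,5): flips 1 -> legal
(3,5): flips 2 -> legal
(4,5): flips 1 -> legal
(4,6): no bracket -> illegal
(5,3): no bracket -> illegal
(5,4): no bracket -> illegal
(5,6): no bracket -> illegal
(6,4): no bracket -> illegal
(6,5): no bracket -> illegal
(6,6): no bracket -> illegal
W mobility = 5

Answer: B=5 W=5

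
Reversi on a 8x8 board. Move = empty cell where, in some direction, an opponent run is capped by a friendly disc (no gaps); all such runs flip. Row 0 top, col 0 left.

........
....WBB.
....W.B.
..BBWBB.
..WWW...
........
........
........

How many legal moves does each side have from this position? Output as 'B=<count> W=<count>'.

-- B to move --
(0,3): no bracket -> illegal
(0,4): no bracket -> illegal
(0,5): no bracket -> illegal
(1,3): flips 2 -> legal
(2,3): no bracket -> illegal
(2,5): no bracket -> illegal
(3,1): no bracket -> illegal
(4,1): no bracket -> illegal
(4,5): no bracket -> illegal
(5,1): flips 1 -> legal
(5,2): flips 1 -> legal
(5,3): flips 2 -> legal
(5,4): flips 1 -> legal
(5,5): flips 1 -> legal
B mobility = 6
-- W to move --
(0,4): no bracket -> illegal
(0,5): no bracket -> illegal
(0,6): flips 1 -> legal
(0,7): no bracket -> illegal
(1,7): flips 4 -> legal
(2,1): flips 1 -> legal
(2,2): flips 2 -> legal
(2,3): flips 1 -> legal
(2,5): no bracket -> illegal
(2,7): no bracket -> illegal
(3,1): flips 2 -> legal
(3,7): flips 2 -> legal
(4,1): no bracket -> illegal
(4,5): no bracket -> illegal
(4,6): flips 1 -> legal
(4,7): no bracket -> illegal
W mobility = 8

Answer: B=6 W=8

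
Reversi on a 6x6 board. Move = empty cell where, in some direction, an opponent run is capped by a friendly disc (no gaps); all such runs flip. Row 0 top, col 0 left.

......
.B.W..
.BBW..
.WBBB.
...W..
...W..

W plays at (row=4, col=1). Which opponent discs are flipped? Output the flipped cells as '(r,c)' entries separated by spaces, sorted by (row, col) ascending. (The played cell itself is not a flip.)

Dir NW: first cell '.' (not opp) -> no flip
Dir N: first cell 'W' (not opp) -> no flip
Dir NE: opp run (3,2) capped by W -> flip
Dir W: first cell '.' (not opp) -> no flip
Dir E: first cell '.' (not opp) -> no flip
Dir SW: first cell '.' (not opp) -> no flip
Dir S: first cell '.' (not opp) -> no flip
Dir SE: first cell '.' (not opp) -> no flip

Answer: (3,2)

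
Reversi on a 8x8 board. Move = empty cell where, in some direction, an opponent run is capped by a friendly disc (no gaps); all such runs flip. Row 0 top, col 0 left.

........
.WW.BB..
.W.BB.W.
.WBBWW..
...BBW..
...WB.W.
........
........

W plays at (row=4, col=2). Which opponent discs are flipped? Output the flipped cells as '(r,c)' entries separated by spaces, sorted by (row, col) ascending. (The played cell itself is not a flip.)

Answer: (4,3) (4,4)

Derivation:
Dir NW: first cell 'W' (not opp) -> no flip
Dir N: opp run (3,2), next='.' -> no flip
Dir NE: opp run (3,3) (2,4) (1,5), next='.' -> no flip
Dir W: first cell '.' (not opp) -> no flip
Dir E: opp run (4,3) (4,4) capped by W -> flip
Dir SW: first cell '.' (not opp) -> no flip
Dir S: first cell '.' (not opp) -> no flip
Dir SE: first cell 'W' (not opp) -> no flip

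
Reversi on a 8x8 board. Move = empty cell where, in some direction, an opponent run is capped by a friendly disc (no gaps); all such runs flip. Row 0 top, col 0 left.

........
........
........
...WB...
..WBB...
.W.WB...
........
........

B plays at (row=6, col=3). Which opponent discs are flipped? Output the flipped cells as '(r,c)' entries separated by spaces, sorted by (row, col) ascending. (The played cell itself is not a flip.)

Answer: (5,3)

Derivation:
Dir NW: first cell '.' (not opp) -> no flip
Dir N: opp run (5,3) capped by B -> flip
Dir NE: first cell 'B' (not opp) -> no flip
Dir W: first cell '.' (not opp) -> no flip
Dir E: first cell '.' (not opp) -> no flip
Dir SW: first cell '.' (not opp) -> no flip
Dir S: first cell '.' (not opp) -> no flip
Dir SE: first cell '.' (not opp) -> no flip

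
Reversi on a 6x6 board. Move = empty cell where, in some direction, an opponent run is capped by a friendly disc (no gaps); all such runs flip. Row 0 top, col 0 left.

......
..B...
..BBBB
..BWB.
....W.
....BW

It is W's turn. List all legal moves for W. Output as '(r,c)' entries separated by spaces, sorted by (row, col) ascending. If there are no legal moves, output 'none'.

Answer: (1,1) (1,3) (1,4) (1,5) (3,1) (3,5) (5,3)

Derivation:
(0,1): no bracket -> illegal
(0,2): no bracket -> illegal
(0,3): no bracket -> illegal
(1,1): flips 1 -> legal
(1,3): flips 1 -> legal
(1,4): flips 2 -> legal
(1,5): flips 1 -> legal
(2,1): no bracket -> illegal
(3,1): flips 1 -> legal
(3,5): flips 1 -> legal
(4,1): no bracket -> illegal
(4,2): no bracket -> illegal
(4,3): no bracket -> illegal
(4,5): no bracket -> illegal
(5,3): flips 1 -> legal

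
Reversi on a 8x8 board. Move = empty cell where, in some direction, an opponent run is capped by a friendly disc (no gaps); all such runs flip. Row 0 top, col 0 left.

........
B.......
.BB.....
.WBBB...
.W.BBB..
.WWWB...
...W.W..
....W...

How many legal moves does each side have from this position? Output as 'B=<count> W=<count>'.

Answer: B=8 W=7

Derivation:
-- B to move --
(2,0): no bracket -> illegal
(3,0): flips 1 -> legal
(4,0): flips 1 -> legal
(4,2): no bracket -> illegal
(5,0): flips 4 -> legal
(5,5): no bracket -> illegal
(5,6): no bracket -> illegal
(6,0): no bracket -> illegal
(6,1): flips 4 -> legal
(6,2): flips 1 -> legal
(6,4): no bracket -> illegal
(6,6): no bracket -> illegal
(7,2): flips 1 -> legal
(7,3): flips 2 -> legal
(7,5): no bracket -> illegal
(7,6): flips 1 -> legal
B mobility = 8
-- W to move --
(0,0): no bracket -> illegal
(0,1): no bracket -> illegal
(1,1): flips 1 -> legal
(1,2): no bracket -> illegal
(1,3): flips 1 -> legal
(2,0): no bracket -> illegal
(2,3): flips 3 -> legal
(2,4): no bracket -> illegal
(2,5): flips 2 -> legal
(3,0): no bracket -> illegal
(3,5): flips 4 -> legal
(3,6): flips 2 -> legal
(4,2): no bracket -> illegal
(4,6): no bracket -> illegal
(5,5): flips 1 -> legal
(5,6): no bracket -> illegal
(6,4): no bracket -> illegal
W mobility = 7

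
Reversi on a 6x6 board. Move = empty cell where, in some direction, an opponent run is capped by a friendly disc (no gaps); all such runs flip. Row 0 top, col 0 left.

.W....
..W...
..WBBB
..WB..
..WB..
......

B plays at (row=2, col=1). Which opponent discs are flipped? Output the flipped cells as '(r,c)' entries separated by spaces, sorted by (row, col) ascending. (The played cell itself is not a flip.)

Answer: (2,2) (3,2)

Derivation:
Dir NW: first cell '.' (not opp) -> no flip
Dir N: first cell '.' (not opp) -> no flip
Dir NE: opp run (1,2), next='.' -> no flip
Dir W: first cell '.' (not opp) -> no flip
Dir E: opp run (2,2) capped by B -> flip
Dir SW: first cell '.' (not opp) -> no flip
Dir S: first cell '.' (not opp) -> no flip
Dir SE: opp run (3,2) capped by B -> flip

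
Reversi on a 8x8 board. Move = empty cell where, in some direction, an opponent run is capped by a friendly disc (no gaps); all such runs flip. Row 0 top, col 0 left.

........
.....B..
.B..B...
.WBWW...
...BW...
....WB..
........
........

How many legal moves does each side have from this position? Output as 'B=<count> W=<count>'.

-- B to move --
(2,0): no bracket -> illegal
(2,2): flips 2 -> legal
(2,3): flips 1 -> legal
(2,5): flips 1 -> legal
(3,0): flips 1 -> legal
(3,5): flips 2 -> legal
(4,0): no bracket -> illegal
(4,1): flips 1 -> legal
(4,2): flips 1 -> legal
(4,5): flips 1 -> legal
(5,3): flips 1 -> legal
(6,3): no bracket -> illegal
(6,4): flips 3 -> legal
(6,5): flips 1 -> legal
B mobility = 11
-- W to move --
(0,4): no bracket -> illegal
(0,5): no bracket -> illegal
(0,6): flips 2 -> legal
(1,0): flips 3 -> legal
(1,1): flips 1 -> legal
(1,2): no bracket -> illegal
(1,3): no bracket -> illegal
(1,4): flips 1 -> legal
(1,6): no bracket -> illegal
(2,0): no bracket -> illegal
(2,2): no bracket -> illegal
(2,3): no bracket -> illegal
(2,5): no bracket -> illegal
(2,6): no bracket -> illegal
(3,0): no bracket -> illegal
(3,5): no bracket -> illegal
(4,1): no bracket -> illegal
(4,2): flips 1 -> legal
(4,5): no bracket -> illegal
(4,6): no bracket -> illegal
(5,2): flips 1 -> legal
(5,3): flips 1 -> legal
(5,6): flips 1 -> legal
(6,4): no bracket -> illegal
(6,5): no bracket -> illegal
(6,6): flips 1 -> legal
W mobility = 9

Answer: B=11 W=9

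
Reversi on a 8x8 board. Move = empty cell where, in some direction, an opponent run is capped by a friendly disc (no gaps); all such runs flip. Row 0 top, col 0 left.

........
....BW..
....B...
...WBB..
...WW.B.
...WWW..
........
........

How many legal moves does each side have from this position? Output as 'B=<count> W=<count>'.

Answer: B=7 W=6

Derivation:
-- B to move --
(0,4): no bracket -> illegal
(0,5): no bracket -> illegal
(0,6): flips 1 -> legal
(1,6): flips 1 -> legal
(2,2): no bracket -> illegal
(2,3): no bracket -> illegal
(2,5): no bracket -> illegal
(2,6): no bracket -> illegal
(3,2): flips 1 -> legal
(4,2): flips 1 -> legal
(4,5): no bracket -> illegal
(5,2): flips 1 -> legal
(5,6): no bracket -> illegal
(6,2): flips 2 -> legal
(6,3): no bracket -> illegal
(6,4): flips 3 -> legal
(6,5): no bracket -> illegal
(6,6): no bracket -> illegal
B mobility = 7
-- W to move --
(0,3): no bracket -> illegal
(0,4): flips 3 -> legal
(0,5): no bracket -> illegal
(1,3): flips 1 -> legal
(2,3): no bracket -> illegal
(2,5): flips 1 -> legal
(2,6): flips 1 -> legal
(3,6): flips 2 -> legal
(3,7): flips 1 -> legal
(4,5): no bracket -> illegal
(4,7): no bracket -> illegal
(5,6): no bracket -> illegal
(5,7): no bracket -> illegal
W mobility = 6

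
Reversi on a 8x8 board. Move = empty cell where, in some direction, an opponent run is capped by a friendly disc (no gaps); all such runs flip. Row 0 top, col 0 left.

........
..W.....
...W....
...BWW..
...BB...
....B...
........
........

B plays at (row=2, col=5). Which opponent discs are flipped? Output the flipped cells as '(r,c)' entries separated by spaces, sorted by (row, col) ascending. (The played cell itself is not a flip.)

Answer: (3,4)

Derivation:
Dir NW: first cell '.' (not opp) -> no flip
Dir N: first cell '.' (not opp) -> no flip
Dir NE: first cell '.' (not opp) -> no flip
Dir W: first cell '.' (not opp) -> no flip
Dir E: first cell '.' (not opp) -> no flip
Dir SW: opp run (3,4) capped by B -> flip
Dir S: opp run (3,5), next='.' -> no flip
Dir SE: first cell '.' (not opp) -> no flip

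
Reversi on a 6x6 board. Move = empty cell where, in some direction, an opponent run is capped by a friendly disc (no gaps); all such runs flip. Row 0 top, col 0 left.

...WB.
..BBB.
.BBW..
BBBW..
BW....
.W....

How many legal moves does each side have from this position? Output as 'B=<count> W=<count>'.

Answer: B=8 W=5

Derivation:
-- B to move --
(0,2): flips 1 -> legal
(2,4): flips 1 -> legal
(3,4): flips 2 -> legal
(4,2): flips 1 -> legal
(4,3): flips 2 -> legal
(4,4): flips 1 -> legal
(5,0): flips 1 -> legal
(5,2): flips 1 -> legal
B mobility = 8
-- W to move --
(0,1): flips 1 -> legal
(0,2): no bracket -> illegal
(0,5): flips 2 -> legal
(1,0): no bracket -> illegal
(1,1): flips 3 -> legal
(1,5): no bracket -> illegal
(2,0): flips 2 -> legal
(2,4): no bracket -> illegal
(2,5): flips 1 -> legal
(4,2): no bracket -> illegal
(4,3): no bracket -> illegal
(5,0): no bracket -> illegal
W mobility = 5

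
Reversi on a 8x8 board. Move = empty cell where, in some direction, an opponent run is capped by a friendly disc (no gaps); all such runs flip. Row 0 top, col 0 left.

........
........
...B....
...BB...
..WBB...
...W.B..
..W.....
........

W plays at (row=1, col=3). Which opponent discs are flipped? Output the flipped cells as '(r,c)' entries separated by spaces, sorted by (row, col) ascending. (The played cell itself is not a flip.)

Dir NW: first cell '.' (not opp) -> no flip
Dir N: first cell '.' (not opp) -> no flip
Dir NE: first cell '.' (not opp) -> no flip
Dir W: first cell '.' (not opp) -> no flip
Dir E: first cell '.' (not opp) -> no flip
Dir SW: first cell '.' (not opp) -> no flip
Dir S: opp run (2,3) (3,3) (4,3) capped by W -> flip
Dir SE: first cell '.' (not opp) -> no flip

Answer: (2,3) (3,3) (4,3)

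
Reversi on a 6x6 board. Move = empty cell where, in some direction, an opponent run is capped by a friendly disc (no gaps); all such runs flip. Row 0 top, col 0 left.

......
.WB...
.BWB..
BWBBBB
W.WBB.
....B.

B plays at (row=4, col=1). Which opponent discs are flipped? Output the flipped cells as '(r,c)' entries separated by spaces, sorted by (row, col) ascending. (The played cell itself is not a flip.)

Dir NW: first cell 'B' (not opp) -> no flip
Dir N: opp run (3,1) capped by B -> flip
Dir NE: first cell 'B' (not opp) -> no flip
Dir W: opp run (4,0), next=edge -> no flip
Dir E: opp run (4,2) capped by B -> flip
Dir SW: first cell '.' (not opp) -> no flip
Dir S: first cell '.' (not opp) -> no flip
Dir SE: first cell '.' (not opp) -> no flip

Answer: (3,1) (4,2)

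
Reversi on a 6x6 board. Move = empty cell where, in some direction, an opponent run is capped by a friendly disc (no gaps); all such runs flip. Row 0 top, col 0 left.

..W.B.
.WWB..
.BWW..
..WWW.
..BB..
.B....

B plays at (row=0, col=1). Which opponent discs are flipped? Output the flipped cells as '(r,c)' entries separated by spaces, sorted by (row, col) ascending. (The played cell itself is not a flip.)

Answer: (1,1)

Derivation:
Dir NW: edge -> no flip
Dir N: edge -> no flip
Dir NE: edge -> no flip
Dir W: first cell '.' (not opp) -> no flip
Dir E: opp run (0,2), next='.' -> no flip
Dir SW: first cell '.' (not opp) -> no flip
Dir S: opp run (1,1) capped by B -> flip
Dir SE: opp run (1,2) (2,3) (3,4), next='.' -> no flip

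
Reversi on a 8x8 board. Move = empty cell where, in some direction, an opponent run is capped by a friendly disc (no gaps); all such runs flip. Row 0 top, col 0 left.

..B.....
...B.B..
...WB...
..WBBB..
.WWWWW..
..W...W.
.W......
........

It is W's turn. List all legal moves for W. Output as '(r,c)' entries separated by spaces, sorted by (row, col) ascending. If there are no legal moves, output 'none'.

Answer: (0,3) (0,6) (1,4) (2,2) (2,5) (2,6) (3,6)

Derivation:
(0,1): no bracket -> illegal
(0,3): flips 1 -> legal
(0,4): no bracket -> illegal
(0,5): no bracket -> illegal
(0,6): flips 3 -> legal
(1,1): no bracket -> illegal
(1,2): no bracket -> illegal
(1,4): flips 2 -> legal
(1,6): no bracket -> illegal
(2,2): flips 1 -> legal
(2,5): flips 3 -> legal
(2,6): flips 1 -> legal
(3,6): flips 3 -> legal
(4,6): no bracket -> illegal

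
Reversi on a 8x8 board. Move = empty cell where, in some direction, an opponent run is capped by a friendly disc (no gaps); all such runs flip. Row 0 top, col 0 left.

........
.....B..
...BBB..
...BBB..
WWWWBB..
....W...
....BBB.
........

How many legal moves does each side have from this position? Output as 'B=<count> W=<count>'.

Answer: B=5 W=8

Derivation:
-- B to move --
(3,0): no bracket -> illegal
(3,1): no bracket -> illegal
(3,2): flips 2 -> legal
(5,0): no bracket -> illegal
(5,1): flips 1 -> legal
(5,2): flips 1 -> legal
(5,3): flips 1 -> legal
(5,5): no bracket -> illegal
(6,3): flips 1 -> legal
B mobility = 5
-- W to move --
(0,4): no bracket -> illegal
(0,5): no bracket -> illegal
(0,6): flips 3 -> legal
(1,2): no bracket -> illegal
(1,3): flips 2 -> legal
(1,4): flips 3 -> legal
(1,6): flips 2 -> legal
(2,2): no bracket -> illegal
(2,6): no bracket -> illegal
(3,2): no bracket -> illegal
(3,6): flips 1 -> legal
(4,6): flips 2 -> legal
(5,3): no bracket -> illegal
(5,5): no bracket -> illegal
(5,6): no bracket -> illegal
(5,7): no bracket -> illegal
(6,3): no bracket -> illegal
(6,7): no bracket -> illegal
(7,3): no bracket -> illegal
(7,4): flips 1 -> legal
(7,5): no bracket -> illegal
(7,6): flips 1 -> legal
(7,7): no bracket -> illegal
W mobility = 8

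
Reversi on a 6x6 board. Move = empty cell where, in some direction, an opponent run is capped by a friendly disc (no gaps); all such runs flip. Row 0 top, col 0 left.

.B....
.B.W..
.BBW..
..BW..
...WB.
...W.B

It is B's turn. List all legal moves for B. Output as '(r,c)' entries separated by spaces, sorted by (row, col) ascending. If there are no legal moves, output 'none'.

(0,2): no bracket -> illegal
(0,3): no bracket -> illegal
(0,4): flips 1 -> legal
(1,2): no bracket -> illegal
(1,4): flips 1 -> legal
(2,4): flips 1 -> legal
(3,4): flips 1 -> legal
(4,2): flips 1 -> legal
(5,2): no bracket -> illegal
(5,4): flips 1 -> legal

Answer: (0,4) (1,4) (2,4) (3,4) (4,2) (5,4)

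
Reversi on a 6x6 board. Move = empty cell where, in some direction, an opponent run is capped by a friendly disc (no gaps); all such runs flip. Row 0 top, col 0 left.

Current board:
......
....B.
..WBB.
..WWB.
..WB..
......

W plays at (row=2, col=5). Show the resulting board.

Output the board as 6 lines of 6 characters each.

Answer: ......
....B.
..WWWW
..WWB.
..WB..
......

Derivation:
Place W at (2,5); scan 8 dirs for brackets.
Dir NW: opp run (1,4), next='.' -> no flip
Dir N: first cell '.' (not opp) -> no flip
Dir NE: edge -> no flip
Dir W: opp run (2,4) (2,3) capped by W -> flip
Dir E: edge -> no flip
Dir SW: opp run (3,4) (4,3), next='.' -> no flip
Dir S: first cell '.' (not opp) -> no flip
Dir SE: edge -> no flip
All flips: (2,3) (2,4)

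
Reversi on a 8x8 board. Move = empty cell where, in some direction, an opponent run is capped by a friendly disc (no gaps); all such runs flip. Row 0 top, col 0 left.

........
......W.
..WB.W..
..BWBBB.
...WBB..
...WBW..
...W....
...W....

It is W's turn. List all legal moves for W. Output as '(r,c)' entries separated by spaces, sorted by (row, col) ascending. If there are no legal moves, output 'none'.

Answer: (1,3) (2,1) (2,4) (2,6) (2,7) (3,1) (3,7) (4,2) (4,6) (4,7) (6,5)

Derivation:
(1,2): no bracket -> illegal
(1,3): flips 1 -> legal
(1,4): no bracket -> illegal
(2,1): flips 1 -> legal
(2,4): flips 1 -> legal
(2,6): flips 2 -> legal
(2,7): flips 3 -> legal
(3,1): flips 1 -> legal
(3,7): flips 3 -> legal
(4,1): no bracket -> illegal
(4,2): flips 1 -> legal
(4,6): flips 2 -> legal
(4,7): flips 1 -> legal
(5,6): no bracket -> illegal
(6,4): no bracket -> illegal
(6,5): flips 1 -> legal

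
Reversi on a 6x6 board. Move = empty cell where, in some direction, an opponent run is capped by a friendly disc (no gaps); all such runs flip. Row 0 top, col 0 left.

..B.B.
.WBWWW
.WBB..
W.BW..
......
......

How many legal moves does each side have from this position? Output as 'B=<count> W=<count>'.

-- B to move --
(0,0): flips 1 -> legal
(0,1): no bracket -> illegal
(0,3): flips 1 -> legal
(0,5): flips 1 -> legal
(1,0): flips 2 -> legal
(2,0): flips 2 -> legal
(2,4): flips 2 -> legal
(2,5): no bracket -> illegal
(3,1): no bracket -> illegal
(3,4): flips 1 -> legal
(4,0): no bracket -> illegal
(4,1): no bracket -> illegal
(4,2): no bracket -> illegal
(4,3): flips 1 -> legal
(4,4): flips 1 -> legal
B mobility = 9
-- W to move --
(0,1): no bracket -> illegal
(0,3): flips 1 -> legal
(0,5): no bracket -> illegal
(2,4): flips 2 -> legal
(3,1): flips 2 -> legal
(3,4): no bracket -> illegal
(4,1): flips 2 -> legal
(4,2): no bracket -> illegal
(4,3): flips 1 -> legal
W mobility = 5

Answer: B=9 W=5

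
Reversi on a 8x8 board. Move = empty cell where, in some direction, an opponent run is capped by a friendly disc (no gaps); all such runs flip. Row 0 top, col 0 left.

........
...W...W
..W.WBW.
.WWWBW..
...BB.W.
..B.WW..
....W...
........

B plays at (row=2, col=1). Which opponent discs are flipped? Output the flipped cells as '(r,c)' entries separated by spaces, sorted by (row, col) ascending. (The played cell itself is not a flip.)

Answer: (3,2)

Derivation:
Dir NW: first cell '.' (not opp) -> no flip
Dir N: first cell '.' (not opp) -> no flip
Dir NE: first cell '.' (not opp) -> no flip
Dir W: first cell '.' (not opp) -> no flip
Dir E: opp run (2,2), next='.' -> no flip
Dir SW: first cell '.' (not opp) -> no flip
Dir S: opp run (3,1), next='.' -> no flip
Dir SE: opp run (3,2) capped by B -> flip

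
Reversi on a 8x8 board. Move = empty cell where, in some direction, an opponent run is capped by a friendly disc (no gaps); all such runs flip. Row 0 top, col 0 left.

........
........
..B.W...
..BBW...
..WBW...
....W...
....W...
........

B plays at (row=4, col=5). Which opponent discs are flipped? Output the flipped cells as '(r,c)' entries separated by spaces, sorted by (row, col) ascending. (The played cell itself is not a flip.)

Answer: (4,4)

Derivation:
Dir NW: opp run (3,4), next='.' -> no flip
Dir N: first cell '.' (not opp) -> no flip
Dir NE: first cell '.' (not opp) -> no flip
Dir W: opp run (4,4) capped by B -> flip
Dir E: first cell '.' (not opp) -> no flip
Dir SW: opp run (5,4), next='.' -> no flip
Dir S: first cell '.' (not opp) -> no flip
Dir SE: first cell '.' (not opp) -> no flip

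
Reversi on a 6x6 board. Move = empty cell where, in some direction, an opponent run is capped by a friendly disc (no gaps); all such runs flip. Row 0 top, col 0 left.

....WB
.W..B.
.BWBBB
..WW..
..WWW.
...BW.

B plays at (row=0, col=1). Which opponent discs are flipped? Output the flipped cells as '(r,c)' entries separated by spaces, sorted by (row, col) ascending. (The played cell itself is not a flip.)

Dir NW: edge -> no flip
Dir N: edge -> no flip
Dir NE: edge -> no flip
Dir W: first cell '.' (not opp) -> no flip
Dir E: first cell '.' (not opp) -> no flip
Dir SW: first cell '.' (not opp) -> no flip
Dir S: opp run (1,1) capped by B -> flip
Dir SE: first cell '.' (not opp) -> no flip

Answer: (1,1)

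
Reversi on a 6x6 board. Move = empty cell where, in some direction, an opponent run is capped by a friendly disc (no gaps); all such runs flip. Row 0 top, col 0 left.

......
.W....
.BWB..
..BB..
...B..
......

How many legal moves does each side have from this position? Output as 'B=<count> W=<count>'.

Answer: B=3 W=5

Derivation:
-- B to move --
(0,0): flips 2 -> legal
(0,1): flips 1 -> legal
(0,2): no bracket -> illegal
(1,0): no bracket -> illegal
(1,2): flips 1 -> legal
(1,3): no bracket -> illegal
(2,0): no bracket -> illegal
(3,1): no bracket -> illegal
B mobility = 3
-- W to move --
(1,0): no bracket -> illegal
(1,2): no bracket -> illegal
(1,3): no bracket -> illegal
(1,4): no bracket -> illegal
(2,0): flips 1 -> legal
(2,4): flips 1 -> legal
(3,0): no bracket -> illegal
(3,1): flips 1 -> legal
(3,4): no bracket -> illegal
(4,1): no bracket -> illegal
(4,2): flips 1 -> legal
(4,4): flips 1 -> legal
(5,2): no bracket -> illegal
(5,3): no bracket -> illegal
(5,4): no bracket -> illegal
W mobility = 5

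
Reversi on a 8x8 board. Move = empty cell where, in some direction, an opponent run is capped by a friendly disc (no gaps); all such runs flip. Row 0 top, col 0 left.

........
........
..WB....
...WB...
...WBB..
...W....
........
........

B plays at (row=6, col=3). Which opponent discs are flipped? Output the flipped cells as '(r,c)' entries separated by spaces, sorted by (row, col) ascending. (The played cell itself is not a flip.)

Answer: (3,3) (4,3) (5,3)

Derivation:
Dir NW: first cell '.' (not opp) -> no flip
Dir N: opp run (5,3) (4,3) (3,3) capped by B -> flip
Dir NE: first cell '.' (not opp) -> no flip
Dir W: first cell '.' (not opp) -> no flip
Dir E: first cell '.' (not opp) -> no flip
Dir SW: first cell '.' (not opp) -> no flip
Dir S: first cell '.' (not opp) -> no flip
Dir SE: first cell '.' (not opp) -> no flip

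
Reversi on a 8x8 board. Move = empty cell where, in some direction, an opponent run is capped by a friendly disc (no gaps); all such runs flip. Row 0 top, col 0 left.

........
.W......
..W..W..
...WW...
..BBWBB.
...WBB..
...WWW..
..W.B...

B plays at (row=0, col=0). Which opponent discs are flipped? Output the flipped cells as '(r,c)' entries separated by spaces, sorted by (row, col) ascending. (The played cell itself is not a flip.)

Answer: (1,1) (2,2) (3,3) (4,4)

Derivation:
Dir NW: edge -> no flip
Dir N: edge -> no flip
Dir NE: edge -> no flip
Dir W: edge -> no flip
Dir E: first cell '.' (not opp) -> no flip
Dir SW: edge -> no flip
Dir S: first cell '.' (not opp) -> no flip
Dir SE: opp run (1,1) (2,2) (3,3) (4,4) capped by B -> flip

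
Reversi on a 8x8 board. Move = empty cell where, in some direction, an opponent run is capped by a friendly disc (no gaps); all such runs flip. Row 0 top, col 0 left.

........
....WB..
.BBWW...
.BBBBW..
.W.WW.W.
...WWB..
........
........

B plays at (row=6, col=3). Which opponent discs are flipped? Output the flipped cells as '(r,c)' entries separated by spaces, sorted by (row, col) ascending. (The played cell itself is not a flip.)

Answer: (4,3) (5,3)

Derivation:
Dir NW: first cell '.' (not opp) -> no flip
Dir N: opp run (5,3) (4,3) capped by B -> flip
Dir NE: opp run (5,4), next='.' -> no flip
Dir W: first cell '.' (not opp) -> no flip
Dir E: first cell '.' (not opp) -> no flip
Dir SW: first cell '.' (not opp) -> no flip
Dir S: first cell '.' (not opp) -> no flip
Dir SE: first cell '.' (not opp) -> no flip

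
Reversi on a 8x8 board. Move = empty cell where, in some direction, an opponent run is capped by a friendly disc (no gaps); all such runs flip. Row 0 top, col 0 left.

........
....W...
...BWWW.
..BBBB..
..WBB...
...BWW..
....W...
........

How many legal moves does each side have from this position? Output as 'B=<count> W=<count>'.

Answer: B=16 W=7

Derivation:
-- B to move --
(0,3): no bracket -> illegal
(0,4): flips 2 -> legal
(0,5): flips 1 -> legal
(1,3): flips 1 -> legal
(1,5): flips 2 -> legal
(1,6): flips 1 -> legal
(1,7): flips 1 -> legal
(2,7): flips 3 -> legal
(3,1): flips 1 -> legal
(3,6): no bracket -> illegal
(3,7): no bracket -> illegal
(4,1): flips 1 -> legal
(4,5): no bracket -> illegal
(4,6): no bracket -> illegal
(5,1): flips 1 -> legal
(5,2): flips 1 -> legal
(5,6): flips 2 -> legal
(6,3): no bracket -> illegal
(6,5): flips 1 -> legal
(6,6): flips 1 -> legal
(7,3): no bracket -> illegal
(7,4): flips 2 -> legal
(7,5): flips 1 -> legal
B mobility = 16
-- W to move --
(1,2): no bracket -> illegal
(1,3): no bracket -> illegal
(2,1): flips 2 -> legal
(2,2): flips 4 -> legal
(3,1): no bracket -> illegal
(3,6): no bracket -> illegal
(4,1): flips 2 -> legal
(4,5): flips 3 -> legal
(4,6): flips 1 -> legal
(5,2): flips 3 -> legal
(6,2): flips 3 -> legal
(6,3): no bracket -> illegal
W mobility = 7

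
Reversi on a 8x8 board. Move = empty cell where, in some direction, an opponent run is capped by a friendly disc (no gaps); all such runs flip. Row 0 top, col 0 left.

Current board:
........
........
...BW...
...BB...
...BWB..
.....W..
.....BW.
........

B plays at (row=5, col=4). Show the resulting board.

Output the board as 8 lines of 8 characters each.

Place B at (5,4); scan 8 dirs for brackets.
Dir NW: first cell 'B' (not opp) -> no flip
Dir N: opp run (4,4) capped by B -> flip
Dir NE: first cell 'B' (not opp) -> no flip
Dir W: first cell '.' (not opp) -> no flip
Dir E: opp run (5,5), next='.' -> no flip
Dir SW: first cell '.' (not opp) -> no flip
Dir S: first cell '.' (not opp) -> no flip
Dir SE: first cell 'B' (not opp) -> no flip
All flips: (4,4)

Answer: ........
........
...BW...
...BB...
...BBB..
....BW..
.....BW.
........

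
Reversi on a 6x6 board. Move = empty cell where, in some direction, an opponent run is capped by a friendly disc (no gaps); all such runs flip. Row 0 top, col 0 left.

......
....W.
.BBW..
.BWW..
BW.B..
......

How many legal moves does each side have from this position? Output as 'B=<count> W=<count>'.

-- B to move --
(0,3): no bracket -> illegal
(0,4): no bracket -> illegal
(0,5): no bracket -> illegal
(1,2): no bracket -> illegal
(1,3): flips 2 -> legal
(1,5): no bracket -> illegal
(2,4): flips 1 -> legal
(2,5): no bracket -> illegal
(3,0): no bracket -> illegal
(3,4): flips 2 -> legal
(4,2): flips 2 -> legal
(4,4): flips 1 -> legal
(5,0): no bracket -> illegal
(5,1): flips 1 -> legal
(5,2): no bracket -> illegal
B mobility = 6
-- W to move --
(1,0): flips 1 -> legal
(1,1): flips 3 -> legal
(1,2): flips 1 -> legal
(1,3): no bracket -> illegal
(2,0): flips 2 -> legal
(3,0): flips 1 -> legal
(3,4): no bracket -> illegal
(4,2): no bracket -> illegal
(4,4): no bracket -> illegal
(5,0): no bracket -> illegal
(5,1): no bracket -> illegal
(5,2): no bracket -> illegal
(5,3): flips 1 -> legal
(5,4): flips 1 -> legal
W mobility = 7

Answer: B=6 W=7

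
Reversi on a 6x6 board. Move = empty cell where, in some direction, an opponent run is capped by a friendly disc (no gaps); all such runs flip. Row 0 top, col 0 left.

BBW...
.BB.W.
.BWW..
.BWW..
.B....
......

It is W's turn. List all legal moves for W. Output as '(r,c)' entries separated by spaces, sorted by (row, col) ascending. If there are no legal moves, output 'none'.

(0,3): no bracket -> illegal
(1,0): flips 1 -> legal
(1,3): no bracket -> illegal
(2,0): flips 2 -> legal
(3,0): flips 1 -> legal
(4,0): flips 1 -> legal
(4,2): no bracket -> illegal
(5,0): flips 1 -> legal
(5,1): no bracket -> illegal
(5,2): no bracket -> illegal

Answer: (1,0) (2,0) (3,0) (4,0) (5,0)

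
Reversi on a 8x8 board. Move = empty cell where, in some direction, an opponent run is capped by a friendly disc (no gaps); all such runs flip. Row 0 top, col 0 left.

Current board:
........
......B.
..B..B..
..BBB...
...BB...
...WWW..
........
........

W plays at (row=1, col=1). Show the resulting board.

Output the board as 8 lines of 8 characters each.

Place W at (1,1); scan 8 dirs for brackets.
Dir NW: first cell '.' (not opp) -> no flip
Dir N: first cell '.' (not opp) -> no flip
Dir NE: first cell '.' (not opp) -> no flip
Dir W: first cell '.' (not opp) -> no flip
Dir E: first cell '.' (not opp) -> no flip
Dir SW: first cell '.' (not opp) -> no flip
Dir S: first cell '.' (not opp) -> no flip
Dir SE: opp run (2,2) (3,3) (4,4) capped by W -> flip
All flips: (2,2) (3,3) (4,4)

Answer: ........
.W....B.
..W..B..
..BWB...
...BW...
...WWW..
........
........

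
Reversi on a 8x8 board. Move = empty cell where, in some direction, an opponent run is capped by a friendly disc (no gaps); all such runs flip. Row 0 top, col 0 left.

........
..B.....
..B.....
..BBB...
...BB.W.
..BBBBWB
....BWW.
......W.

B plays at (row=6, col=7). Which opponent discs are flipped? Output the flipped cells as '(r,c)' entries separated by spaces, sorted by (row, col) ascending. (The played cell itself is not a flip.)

Answer: (6,5) (6,6)

Derivation:
Dir NW: opp run (5,6), next='.' -> no flip
Dir N: first cell 'B' (not opp) -> no flip
Dir NE: edge -> no flip
Dir W: opp run (6,6) (6,5) capped by B -> flip
Dir E: edge -> no flip
Dir SW: opp run (7,6), next=edge -> no flip
Dir S: first cell '.' (not opp) -> no flip
Dir SE: edge -> no flip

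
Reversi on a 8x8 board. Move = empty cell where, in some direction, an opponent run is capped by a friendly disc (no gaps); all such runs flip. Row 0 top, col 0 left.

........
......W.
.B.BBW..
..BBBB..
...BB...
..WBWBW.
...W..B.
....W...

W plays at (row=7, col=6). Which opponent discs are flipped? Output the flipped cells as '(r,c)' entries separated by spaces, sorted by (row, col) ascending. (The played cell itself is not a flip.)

Answer: (6,6)

Derivation:
Dir NW: first cell '.' (not opp) -> no flip
Dir N: opp run (6,6) capped by W -> flip
Dir NE: first cell '.' (not opp) -> no flip
Dir W: first cell '.' (not opp) -> no flip
Dir E: first cell '.' (not opp) -> no flip
Dir SW: edge -> no flip
Dir S: edge -> no flip
Dir SE: edge -> no flip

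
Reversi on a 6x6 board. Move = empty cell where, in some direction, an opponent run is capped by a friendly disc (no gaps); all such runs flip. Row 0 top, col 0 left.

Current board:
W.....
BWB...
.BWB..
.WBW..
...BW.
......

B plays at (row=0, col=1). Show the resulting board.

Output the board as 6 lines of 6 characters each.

Place B at (0,1); scan 8 dirs for brackets.
Dir NW: edge -> no flip
Dir N: edge -> no flip
Dir NE: edge -> no flip
Dir W: opp run (0,0), next=edge -> no flip
Dir E: first cell '.' (not opp) -> no flip
Dir SW: first cell 'B' (not opp) -> no flip
Dir S: opp run (1,1) capped by B -> flip
Dir SE: first cell 'B' (not opp) -> no flip
All flips: (1,1)

Answer: WB....
BBB...
.BWB..
.WBW..
...BW.
......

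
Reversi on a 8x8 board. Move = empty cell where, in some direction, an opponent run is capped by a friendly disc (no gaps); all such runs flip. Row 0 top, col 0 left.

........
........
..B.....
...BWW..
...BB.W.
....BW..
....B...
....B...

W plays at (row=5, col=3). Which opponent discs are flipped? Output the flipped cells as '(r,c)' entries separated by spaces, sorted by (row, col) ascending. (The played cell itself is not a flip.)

Dir NW: first cell '.' (not opp) -> no flip
Dir N: opp run (4,3) (3,3), next='.' -> no flip
Dir NE: opp run (4,4) capped by W -> flip
Dir W: first cell '.' (not opp) -> no flip
Dir E: opp run (5,4) capped by W -> flip
Dir SW: first cell '.' (not opp) -> no flip
Dir S: first cell '.' (not opp) -> no flip
Dir SE: opp run (6,4), next='.' -> no flip

Answer: (4,4) (5,4)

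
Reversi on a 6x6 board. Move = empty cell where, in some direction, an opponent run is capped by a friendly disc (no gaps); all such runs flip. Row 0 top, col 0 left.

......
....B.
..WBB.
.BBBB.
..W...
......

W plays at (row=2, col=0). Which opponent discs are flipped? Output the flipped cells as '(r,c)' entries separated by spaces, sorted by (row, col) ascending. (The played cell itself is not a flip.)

Answer: (3,1)

Derivation:
Dir NW: edge -> no flip
Dir N: first cell '.' (not opp) -> no flip
Dir NE: first cell '.' (not opp) -> no flip
Dir W: edge -> no flip
Dir E: first cell '.' (not opp) -> no flip
Dir SW: edge -> no flip
Dir S: first cell '.' (not opp) -> no flip
Dir SE: opp run (3,1) capped by W -> flip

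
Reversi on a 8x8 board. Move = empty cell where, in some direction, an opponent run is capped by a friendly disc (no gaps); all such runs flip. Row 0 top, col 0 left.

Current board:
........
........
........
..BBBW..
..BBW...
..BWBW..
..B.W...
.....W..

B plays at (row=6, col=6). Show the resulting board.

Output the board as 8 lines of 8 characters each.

Answer: ........
........
........
..BBBW..
..BBB...
..BWBB..
..B.W.B.
.....W..

Derivation:
Place B at (6,6); scan 8 dirs for brackets.
Dir NW: opp run (5,5) (4,4) capped by B -> flip
Dir N: first cell '.' (not opp) -> no flip
Dir NE: first cell '.' (not opp) -> no flip
Dir W: first cell '.' (not opp) -> no flip
Dir E: first cell '.' (not opp) -> no flip
Dir SW: opp run (7,5), next=edge -> no flip
Dir S: first cell '.' (not opp) -> no flip
Dir SE: first cell '.' (not opp) -> no flip
All flips: (4,4) (5,5)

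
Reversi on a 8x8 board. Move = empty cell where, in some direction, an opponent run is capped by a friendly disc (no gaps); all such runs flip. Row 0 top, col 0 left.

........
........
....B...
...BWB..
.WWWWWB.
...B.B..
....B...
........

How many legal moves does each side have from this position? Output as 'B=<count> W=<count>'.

Answer: B=4 W=14

Derivation:
-- B to move --
(2,3): no bracket -> illegal
(2,5): no bracket -> illegal
(3,0): no bracket -> illegal
(3,1): flips 1 -> legal
(3,2): no bracket -> illegal
(3,6): no bracket -> illegal
(4,0): flips 5 -> legal
(5,0): no bracket -> illegal
(5,1): flips 1 -> legal
(5,2): no bracket -> illegal
(5,4): flips 2 -> legal
(5,6): no bracket -> illegal
B mobility = 4
-- W to move --
(1,3): no bracket -> illegal
(1,4): flips 1 -> legal
(1,5): flips 2 -> legal
(2,2): flips 1 -> legal
(2,3): flips 1 -> legal
(2,5): flips 1 -> legal
(2,6): flips 1 -> legal
(3,2): flips 1 -> legal
(3,6): flips 1 -> legal
(3,7): no bracket -> illegal
(4,7): flips 1 -> legal
(5,2): no bracket -> illegal
(5,4): no bracket -> illegal
(5,6): no bracket -> illegal
(5,7): no bracket -> illegal
(6,2): flips 1 -> legal
(6,3): flips 1 -> legal
(6,5): flips 1 -> legal
(6,6): flips 1 -> legal
(7,3): no bracket -> illegal
(7,4): no bracket -> illegal
(7,5): flips 2 -> legal
W mobility = 14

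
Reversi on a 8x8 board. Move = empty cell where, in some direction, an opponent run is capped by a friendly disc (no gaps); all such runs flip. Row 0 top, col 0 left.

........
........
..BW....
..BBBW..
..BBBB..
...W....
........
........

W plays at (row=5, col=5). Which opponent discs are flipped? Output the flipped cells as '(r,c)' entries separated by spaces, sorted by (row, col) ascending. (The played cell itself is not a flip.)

Answer: (4,5)

Derivation:
Dir NW: opp run (4,4) (3,3) (2,2), next='.' -> no flip
Dir N: opp run (4,5) capped by W -> flip
Dir NE: first cell '.' (not opp) -> no flip
Dir W: first cell '.' (not opp) -> no flip
Dir E: first cell '.' (not opp) -> no flip
Dir SW: first cell '.' (not opp) -> no flip
Dir S: first cell '.' (not opp) -> no flip
Dir SE: first cell '.' (not opp) -> no flip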